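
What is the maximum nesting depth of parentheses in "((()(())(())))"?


Input: "((()(())(())))"
Tracking depth:
  Position 0 '(': depth becomes 1
  Position 1 '(': depth becomes 2
  Position 2 '(': depth becomes 3
  Position 3 ')': depth becomes 2
  Position 4 '(': depth becomes 3
  Position 5 '(': depth becomes 4
  Position 6 ')': depth becomes 3
  Position 7 ')': depth becomes 2
  Position 8 '(': depth becomes 3
  Position 9 '(': depth becomes 4
  Position 10 ')': depth becomes 3
  Position 11 ')': depth becomes 2
  Position 12 ')': depth becomes 1
  Position 13 ')': depth becomes 0
Maximum depth reached: 4

4


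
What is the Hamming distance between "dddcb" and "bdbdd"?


Comparing "dddcb" and "bdbdd" position by position:
  Position 0: 'd' vs 'b' => differ
  Position 1: 'd' vs 'd' => same
  Position 2: 'd' vs 'b' => differ
  Position 3: 'c' vs 'd' => differ
  Position 4: 'b' vs 'd' => differ
Total differences (Hamming distance): 4

4


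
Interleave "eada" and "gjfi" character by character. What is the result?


Interleaving "eada" and "gjfi":
  Position 0: 'e' from first, 'g' from second => "eg"
  Position 1: 'a' from first, 'j' from second => "aj"
  Position 2: 'd' from first, 'f' from second => "df"
  Position 3: 'a' from first, 'i' from second => "ai"
Result: egajdfai

egajdfai


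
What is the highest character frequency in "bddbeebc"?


Input: bddbeebc
Character counts:
  'b': 3
  'c': 1
  'd': 2
  'e': 2
Maximum frequency: 3

3


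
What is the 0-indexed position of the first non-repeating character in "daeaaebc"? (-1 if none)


Input: daeaaebc
Character frequencies:
  'a': 3
  'b': 1
  'c': 1
  'd': 1
  'e': 2
Scanning left to right for freq == 1:
  Position 0 ('d'): unique! => answer = 0

0


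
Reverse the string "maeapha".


Input: maeapha
Reading characters right to left:
  Position 6: 'a'
  Position 5: 'h'
  Position 4: 'p'
  Position 3: 'a'
  Position 2: 'e'
  Position 1: 'a'
  Position 0: 'm'
Reversed: ahpaeam

ahpaeam


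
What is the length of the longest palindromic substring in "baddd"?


Input: "baddd"
Checking substrings for palindromes:
  [2:5] "ddd" (len 3) => palindrome
  [2:4] "dd" (len 2) => palindrome
  [3:5] "dd" (len 2) => palindrome
Longest palindromic substring: "ddd" with length 3

3


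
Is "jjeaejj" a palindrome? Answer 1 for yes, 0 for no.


Input: jjeaejj
Reversed: jjeaejj
  Compare pos 0 ('j') with pos 6 ('j'): match
  Compare pos 1 ('j') with pos 5 ('j'): match
  Compare pos 2 ('e') with pos 4 ('e'): match
Result: palindrome

1


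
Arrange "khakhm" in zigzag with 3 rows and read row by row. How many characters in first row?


Zigzag "khakhm" into 3 rows:
Placing characters:
  'k' => row 0
  'h' => row 1
  'a' => row 2
  'k' => row 1
  'h' => row 0
  'm' => row 1
Rows:
  Row 0: "kh"
  Row 1: "hkm"
  Row 2: "a"
First row length: 2

2


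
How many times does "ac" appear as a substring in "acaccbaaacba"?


Searching for "ac" in "acaccbaaacba"
Scanning each position:
  Position 0: "ac" => MATCH
  Position 1: "ca" => no
  Position 2: "ac" => MATCH
  Position 3: "cc" => no
  Position 4: "cb" => no
  Position 5: "ba" => no
  Position 6: "aa" => no
  Position 7: "aa" => no
  Position 8: "ac" => MATCH
  Position 9: "cb" => no
  Position 10: "ba" => no
Total occurrences: 3

3


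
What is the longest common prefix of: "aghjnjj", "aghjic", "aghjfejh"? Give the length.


Words: aghjnjj, aghjic, aghjfejh
  Position 0: all 'a' => match
  Position 1: all 'g' => match
  Position 2: all 'h' => match
  Position 3: all 'j' => match
  Position 4: ('n', 'i', 'f') => mismatch, stop
LCP = "aghj" (length 4)

4


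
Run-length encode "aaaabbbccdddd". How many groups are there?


Input: aaaabbbccdddd
Scanning for consecutive runs:
  Group 1: 'a' x 4 (positions 0-3)
  Group 2: 'b' x 3 (positions 4-6)
  Group 3: 'c' x 2 (positions 7-8)
  Group 4: 'd' x 4 (positions 9-12)
Total groups: 4

4


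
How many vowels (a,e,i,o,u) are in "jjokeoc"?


Input: jjokeoc
Checking each character:
  'j' at position 0: consonant
  'j' at position 1: consonant
  'o' at position 2: vowel (running total: 1)
  'k' at position 3: consonant
  'e' at position 4: vowel (running total: 2)
  'o' at position 5: vowel (running total: 3)
  'c' at position 6: consonant
Total vowels: 3

3


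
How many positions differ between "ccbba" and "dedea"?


Comparing "ccbba" and "dedea" position by position:
  Position 0: 'c' vs 'd' => DIFFER
  Position 1: 'c' vs 'e' => DIFFER
  Position 2: 'b' vs 'd' => DIFFER
  Position 3: 'b' vs 'e' => DIFFER
  Position 4: 'a' vs 'a' => same
Positions that differ: 4

4


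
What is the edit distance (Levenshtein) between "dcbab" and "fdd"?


Computing edit distance: "dcbab" -> "fdd"
DP table:
           f    d    d
      0    1    2    3
  d   1    1    1    2
  c   2    2    2    2
  b   3    3    3    3
  a   4    4    4    4
  b   5    5    5    5
Edit distance = dp[5][3] = 5

5


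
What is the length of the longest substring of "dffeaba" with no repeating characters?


Input: "dffeaba"
Sliding window (track last position of each char):
  Position 0 ('d'): window [0,0] length 1 -- new best
  Position 1 ('f'): window [0,1] length 2 -- new best
  Position 2 ('f'): repeat (last at 1), move window start to 2
  Position 2 ('f'): window [2,2] length 1
  Position 3 ('e'): window [2,3] length 2
  Position 4 ('a'): window [2,4] length 3 -- new best
  Position 5 ('b'): window [2,5] length 4 -- new best
  Position 6 ('a'): repeat (last at 4), move window start to 5
  Position 6 ('a'): window [5,6] length 2
Longest substring with no repeats: "feab" with length 4

4


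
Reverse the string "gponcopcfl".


Input: gponcopcfl
Reading characters right to left:
  Position 9: 'l'
  Position 8: 'f'
  Position 7: 'c'
  Position 6: 'p'
  Position 5: 'o'
  Position 4: 'c'
  Position 3: 'n'
  Position 2: 'o'
  Position 1: 'p'
  Position 0: 'g'
Reversed: lfcpocnopg

lfcpocnopg


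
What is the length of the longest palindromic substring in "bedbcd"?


Input: "bedbcd"
Checking substrings for palindromes:
  No multi-char palindromic substrings found
Longest palindromic substring: "b" with length 1

1


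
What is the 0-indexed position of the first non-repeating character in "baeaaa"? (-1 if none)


Input: baeaaa
Character frequencies:
  'a': 4
  'b': 1
  'e': 1
Scanning left to right for freq == 1:
  Position 0 ('b'): unique! => answer = 0

0


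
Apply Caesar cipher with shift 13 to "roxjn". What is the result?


Caesar cipher: shift "roxjn" by 13
  'r' (pos 17) + 13 = pos 4 = 'e'
  'o' (pos 14) + 13 = pos 1 = 'b'
  'x' (pos 23) + 13 = pos 10 = 'k'
  'j' (pos 9) + 13 = pos 22 = 'w'
  'n' (pos 13) + 13 = pos 0 = 'a'
Result: ebkwa

ebkwa


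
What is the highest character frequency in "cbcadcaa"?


Input: cbcadcaa
Character counts:
  'a': 3
  'b': 1
  'c': 3
  'd': 1
Maximum frequency: 3

3


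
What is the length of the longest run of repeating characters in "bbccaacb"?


Input: "bbccaacb"
Scanning for longest run:
  Position 1 ('b'): continues run of 'b', length=2
  Position 2 ('c'): new char, reset run to 1
  Position 3 ('c'): continues run of 'c', length=2
  Position 4 ('a'): new char, reset run to 1
  Position 5 ('a'): continues run of 'a', length=2
  Position 6 ('c'): new char, reset run to 1
  Position 7 ('b'): new char, reset run to 1
Longest run: 'b' with length 2

2


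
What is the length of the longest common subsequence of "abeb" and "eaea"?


LCS of "abeb" and "eaea"
DP table:
           e    a    e    a
      0    0    0    0    0
  a   0    0    1    1    1
  b   0    0    1    1    1
  e   0    1    1    2    2
  b   0    1    1    2    2
LCS length = dp[4][4] = 2

2


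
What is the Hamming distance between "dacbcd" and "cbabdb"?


Comparing "dacbcd" and "cbabdb" position by position:
  Position 0: 'd' vs 'c' => differ
  Position 1: 'a' vs 'b' => differ
  Position 2: 'c' vs 'a' => differ
  Position 3: 'b' vs 'b' => same
  Position 4: 'c' vs 'd' => differ
  Position 5: 'd' vs 'b' => differ
Total differences (Hamming distance): 5

5


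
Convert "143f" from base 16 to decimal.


Input: "143f" in base 16
Positional expansion:
  Digit '1' (value 1) x 16^3 = 4096
  Digit '4' (value 4) x 16^2 = 1024
  Digit '3' (value 3) x 16^1 = 48
  Digit 'f' (value 15) x 16^0 = 15
Sum = 5183

5183


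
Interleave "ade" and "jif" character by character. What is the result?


Interleaving "ade" and "jif":
  Position 0: 'a' from first, 'j' from second => "aj"
  Position 1: 'd' from first, 'i' from second => "di"
  Position 2: 'e' from first, 'f' from second => "ef"
Result: ajdief

ajdief


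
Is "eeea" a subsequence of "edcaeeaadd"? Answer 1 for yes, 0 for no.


Check if "eeea" is a subsequence of "edcaeeaadd"
Greedy scan:
  Position 0 ('e'): matches sub[0] = 'e'
  Position 1 ('d'): no match needed
  Position 2 ('c'): no match needed
  Position 3 ('a'): no match needed
  Position 4 ('e'): matches sub[1] = 'e'
  Position 5 ('e'): matches sub[2] = 'e'
  Position 6 ('a'): matches sub[3] = 'a'
  Position 7 ('a'): no match needed
  Position 8 ('d'): no match needed
  Position 9 ('d'): no match needed
All 4 characters matched => is a subsequence

1


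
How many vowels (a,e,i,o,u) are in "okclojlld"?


Input: okclojlld
Checking each character:
  'o' at position 0: vowel (running total: 1)
  'k' at position 1: consonant
  'c' at position 2: consonant
  'l' at position 3: consonant
  'o' at position 4: vowel (running total: 2)
  'j' at position 5: consonant
  'l' at position 6: consonant
  'l' at position 7: consonant
  'd' at position 8: consonant
Total vowels: 2

2


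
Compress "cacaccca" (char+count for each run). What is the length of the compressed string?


Input: cacaccca
Runs:
  'c' x 1 => "c1"
  'a' x 1 => "a1"
  'c' x 1 => "c1"
  'a' x 1 => "a1"
  'c' x 3 => "c3"
  'a' x 1 => "a1"
Compressed: "c1a1c1a1c3a1"
Compressed length: 12

12


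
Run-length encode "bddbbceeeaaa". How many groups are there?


Input: bddbbceeeaaa
Scanning for consecutive runs:
  Group 1: 'b' x 1 (positions 0-0)
  Group 2: 'd' x 2 (positions 1-2)
  Group 3: 'b' x 2 (positions 3-4)
  Group 4: 'c' x 1 (positions 5-5)
  Group 5: 'e' x 3 (positions 6-8)
  Group 6: 'a' x 3 (positions 9-11)
Total groups: 6

6


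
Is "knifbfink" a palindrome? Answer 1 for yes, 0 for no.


Input: knifbfink
Reversed: knifbfink
  Compare pos 0 ('k') with pos 8 ('k'): match
  Compare pos 1 ('n') with pos 7 ('n'): match
  Compare pos 2 ('i') with pos 6 ('i'): match
  Compare pos 3 ('f') with pos 5 ('f'): match
Result: palindrome

1


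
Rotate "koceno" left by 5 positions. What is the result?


Input: "koceno", rotate left by 5
First 5 characters: "kocen"
Remaining characters: "o"
Concatenate remaining + first: "o" + "kocen" = "okocen"

okocen


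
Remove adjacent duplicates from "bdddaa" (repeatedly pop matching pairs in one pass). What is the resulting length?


Input: bdddaa
Stack-based adjacent duplicate removal:
  Read 'b': push. Stack: b
  Read 'd': push. Stack: bd
  Read 'd': matches stack top 'd' => pop. Stack: b
  Read 'd': push. Stack: bd
  Read 'a': push. Stack: bda
  Read 'a': matches stack top 'a' => pop. Stack: bd
Final stack: "bd" (length 2)

2


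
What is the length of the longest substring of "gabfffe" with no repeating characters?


Input: "gabfffe"
Sliding window (track last position of each char):
  Position 0 ('g'): window [0,0] length 1 -- new best
  Position 1 ('a'): window [0,1] length 2 -- new best
  Position 2 ('b'): window [0,2] length 3 -- new best
  Position 3 ('f'): window [0,3] length 4 -- new best
  Position 4 ('f'): repeat (last at 3), move window start to 4
  Position 4 ('f'): window [4,4] length 1
  Position 5 ('f'): repeat (last at 4), move window start to 5
  Position 5 ('f'): window [5,5] length 1
  Position 6 ('e'): window [5,6] length 2
Longest substring with no repeats: "gabf" with length 4

4


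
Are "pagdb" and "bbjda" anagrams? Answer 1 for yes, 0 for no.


Strings: "pagdb", "bbjda"
Sorted first:  abdgp
Sorted second: abbdj
Differ at position 2: 'd' vs 'b' => not anagrams

0


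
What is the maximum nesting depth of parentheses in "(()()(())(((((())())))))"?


Input: "(()()(())(((((())())))))"
Tracking depth:
  Position 0 '(': depth becomes 1
  Position 1 '(': depth becomes 2
  Position 2 ')': depth becomes 1
  Position 3 '(': depth becomes 2
  Position 4 ')': depth becomes 1
  Position 5 '(': depth becomes 2
  Position 6 '(': depth becomes 3
  Position 7 ')': depth becomes 2
  Position 8 ')': depth becomes 1
  Position 9 '(': depth becomes 2
  Position 10 '(': depth becomes 3
  Position 11 '(': depth becomes 4
  Position 12 '(': depth becomes 5
  Position 13 '(': depth becomes 6
  Position 14 '(': depth becomes 7
  Position 15 ')': depth becomes 6
  Position 16 ')': depth becomes 5
  Position 17 '(': depth becomes 6
  Position 18 ')': depth becomes 5
  Position 19 ')': depth becomes 4
  Position 20 ')': depth becomes 3
  Position 21 ')': depth becomes 2
  Position 22 ')': depth becomes 1
  Position 23 ')': depth becomes 0
Maximum depth reached: 7

7


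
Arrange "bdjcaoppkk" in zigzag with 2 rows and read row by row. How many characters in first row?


Zigzag "bdjcaoppkk" into 2 rows:
Placing characters:
  'b' => row 0
  'd' => row 1
  'j' => row 0
  'c' => row 1
  'a' => row 0
  'o' => row 1
  'p' => row 0
  'p' => row 1
  'k' => row 0
  'k' => row 1
Rows:
  Row 0: "bjapk"
  Row 1: "dcopk"
First row length: 5

5


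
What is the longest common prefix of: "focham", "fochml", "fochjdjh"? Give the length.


Words: focham, fochml, fochjdjh
  Position 0: all 'f' => match
  Position 1: all 'o' => match
  Position 2: all 'c' => match
  Position 3: all 'h' => match
  Position 4: ('a', 'm', 'j') => mismatch, stop
LCP = "foch" (length 4)

4


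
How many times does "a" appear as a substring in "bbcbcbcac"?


Searching for "a" in "bbcbcbcac"
Scanning each position:
  Position 0: "b" => no
  Position 1: "b" => no
  Position 2: "c" => no
  Position 3: "b" => no
  Position 4: "c" => no
  Position 5: "b" => no
  Position 6: "c" => no
  Position 7: "a" => MATCH
  Position 8: "c" => no
Total occurrences: 1

1


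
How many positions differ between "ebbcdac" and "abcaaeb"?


Comparing "ebbcdac" and "abcaaeb" position by position:
  Position 0: 'e' vs 'a' => DIFFER
  Position 1: 'b' vs 'b' => same
  Position 2: 'b' vs 'c' => DIFFER
  Position 3: 'c' vs 'a' => DIFFER
  Position 4: 'd' vs 'a' => DIFFER
  Position 5: 'a' vs 'e' => DIFFER
  Position 6: 'c' vs 'b' => DIFFER
Positions that differ: 6

6


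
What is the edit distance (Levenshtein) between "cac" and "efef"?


Computing edit distance: "cac" -> "efef"
DP table:
           e    f    e    f
      0    1    2    3    4
  c   1    1    2    3    4
  a   2    2    2    3    4
  c   3    3    3    3    4
Edit distance = dp[3][4] = 4

4


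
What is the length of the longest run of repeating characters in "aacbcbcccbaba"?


Input: "aacbcbcccbaba"
Scanning for longest run:
  Position 1 ('a'): continues run of 'a', length=2
  Position 2 ('c'): new char, reset run to 1
  Position 3 ('b'): new char, reset run to 1
  Position 4 ('c'): new char, reset run to 1
  Position 5 ('b'): new char, reset run to 1
  Position 6 ('c'): new char, reset run to 1
  Position 7 ('c'): continues run of 'c', length=2
  Position 8 ('c'): continues run of 'c', length=3
  Position 9 ('b'): new char, reset run to 1
  Position 10 ('a'): new char, reset run to 1
  Position 11 ('b'): new char, reset run to 1
  Position 12 ('a'): new char, reset run to 1
Longest run: 'c' with length 3

3


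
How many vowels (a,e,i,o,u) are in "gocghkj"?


Input: gocghkj
Checking each character:
  'g' at position 0: consonant
  'o' at position 1: vowel (running total: 1)
  'c' at position 2: consonant
  'g' at position 3: consonant
  'h' at position 4: consonant
  'k' at position 5: consonant
  'j' at position 6: consonant
Total vowels: 1

1


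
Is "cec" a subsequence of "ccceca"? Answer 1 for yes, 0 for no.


Check if "cec" is a subsequence of "ccceca"
Greedy scan:
  Position 0 ('c'): matches sub[0] = 'c'
  Position 1 ('c'): no match needed
  Position 2 ('c'): no match needed
  Position 3 ('e'): matches sub[1] = 'e'
  Position 4 ('c'): matches sub[2] = 'c'
  Position 5 ('a'): no match needed
All 3 characters matched => is a subsequence

1


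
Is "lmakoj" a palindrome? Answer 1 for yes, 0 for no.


Input: lmakoj
Reversed: jokaml
  Compare pos 0 ('l') with pos 5 ('j'): MISMATCH
  Compare pos 1 ('m') with pos 4 ('o'): MISMATCH
  Compare pos 2 ('a') with pos 3 ('k'): MISMATCH
Result: not a palindrome

0


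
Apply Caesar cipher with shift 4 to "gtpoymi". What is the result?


Caesar cipher: shift "gtpoymi" by 4
  'g' (pos 6) + 4 = pos 10 = 'k'
  't' (pos 19) + 4 = pos 23 = 'x'
  'p' (pos 15) + 4 = pos 19 = 't'
  'o' (pos 14) + 4 = pos 18 = 's'
  'y' (pos 24) + 4 = pos 2 = 'c'
  'm' (pos 12) + 4 = pos 16 = 'q'
  'i' (pos 8) + 4 = pos 12 = 'm'
Result: kxtscqm

kxtscqm


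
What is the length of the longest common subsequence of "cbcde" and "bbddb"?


LCS of "cbcde" and "bbddb"
DP table:
           b    b    d    d    b
      0    0    0    0    0    0
  c   0    0    0    0    0    0
  b   0    1    1    1    1    1
  c   0    1    1    1    1    1
  d   0    1    1    2    2    2
  e   0    1    1    2    2    2
LCS length = dp[5][5] = 2

2


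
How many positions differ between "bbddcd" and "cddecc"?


Comparing "bbddcd" and "cddecc" position by position:
  Position 0: 'b' vs 'c' => DIFFER
  Position 1: 'b' vs 'd' => DIFFER
  Position 2: 'd' vs 'd' => same
  Position 3: 'd' vs 'e' => DIFFER
  Position 4: 'c' vs 'c' => same
  Position 5: 'd' vs 'c' => DIFFER
Positions that differ: 4

4


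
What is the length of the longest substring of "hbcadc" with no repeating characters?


Input: "hbcadc"
Sliding window (track last position of each char):
  Position 0 ('h'): window [0,0] length 1 -- new best
  Position 1 ('b'): window [0,1] length 2 -- new best
  Position 2 ('c'): window [0,2] length 3 -- new best
  Position 3 ('a'): window [0,3] length 4 -- new best
  Position 4 ('d'): window [0,4] length 5 -- new best
  Position 5 ('c'): repeat (last at 2), move window start to 3
  Position 5 ('c'): window [3,5] length 3
Longest substring with no repeats: "hbcad" with length 5

5


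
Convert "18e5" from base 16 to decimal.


Input: "18e5" in base 16
Positional expansion:
  Digit '1' (value 1) x 16^3 = 4096
  Digit '8' (value 8) x 16^2 = 2048
  Digit 'e' (value 14) x 16^1 = 224
  Digit '5' (value 5) x 16^0 = 5
Sum = 6373

6373


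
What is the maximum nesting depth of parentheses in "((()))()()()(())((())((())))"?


Input: "((()))()()()(())((())((())))"
Tracking depth:
  Position 0 '(': depth becomes 1
  Position 1 '(': depth becomes 2
  Position 2 '(': depth becomes 3
  Position 3 ')': depth becomes 2
  Position 4 ')': depth becomes 1
  Position 5 ')': depth becomes 0
  Position 6 '(': depth becomes 1
  Position 7 ')': depth becomes 0
  Position 8 '(': depth becomes 1
  Position 9 ')': depth becomes 0
  Position 10 '(': depth becomes 1
  Position 11 ')': depth becomes 0
  Position 12 '(': depth becomes 1
  Position 13 '(': depth becomes 2
  Position 14 ')': depth becomes 1
  Position 15 ')': depth becomes 0
  Position 16 '(': depth becomes 1
  Position 17 '(': depth becomes 2
  Position 18 '(': depth becomes 3
  Position 19 ')': depth becomes 2
  Position 20 ')': depth becomes 1
  Position 21 '(': depth becomes 2
  Position 22 '(': depth becomes 3
  Position 23 '(': depth becomes 4
  Position 24 ')': depth becomes 3
  Position 25 ')': depth becomes 2
  Position 26 ')': depth becomes 1
  Position 27 ')': depth becomes 0
Maximum depth reached: 4

4


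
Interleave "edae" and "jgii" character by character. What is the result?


Interleaving "edae" and "jgii":
  Position 0: 'e' from first, 'j' from second => "ej"
  Position 1: 'd' from first, 'g' from second => "dg"
  Position 2: 'a' from first, 'i' from second => "ai"
  Position 3: 'e' from first, 'i' from second => "ei"
Result: ejdgaiei

ejdgaiei


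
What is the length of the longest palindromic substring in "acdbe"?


Input: "acdbe"
Checking substrings for palindromes:
  No multi-char palindromic substrings found
Longest palindromic substring: "a" with length 1

1


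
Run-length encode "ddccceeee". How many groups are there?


Input: ddccceeee
Scanning for consecutive runs:
  Group 1: 'd' x 2 (positions 0-1)
  Group 2: 'c' x 3 (positions 2-4)
  Group 3: 'e' x 4 (positions 5-8)
Total groups: 3

3


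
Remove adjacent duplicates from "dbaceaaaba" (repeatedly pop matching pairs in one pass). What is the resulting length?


Input: dbaceaaaba
Stack-based adjacent duplicate removal:
  Read 'd': push. Stack: d
  Read 'b': push. Stack: db
  Read 'a': push. Stack: dba
  Read 'c': push. Stack: dbac
  Read 'e': push. Stack: dbace
  Read 'a': push. Stack: dbacea
  Read 'a': matches stack top 'a' => pop. Stack: dbace
  Read 'a': push. Stack: dbacea
  Read 'b': push. Stack: dbaceab
  Read 'a': push. Stack: dbaceaba
Final stack: "dbaceaba" (length 8)

8


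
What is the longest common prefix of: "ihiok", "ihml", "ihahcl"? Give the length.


Words: ihiok, ihml, ihahcl
  Position 0: all 'i' => match
  Position 1: all 'h' => match
  Position 2: ('i', 'm', 'a') => mismatch, stop
LCP = "ih" (length 2)

2


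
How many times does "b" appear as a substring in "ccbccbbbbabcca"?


Searching for "b" in "ccbccbbbbabcca"
Scanning each position:
  Position 0: "c" => no
  Position 1: "c" => no
  Position 2: "b" => MATCH
  Position 3: "c" => no
  Position 4: "c" => no
  Position 5: "b" => MATCH
  Position 6: "b" => MATCH
  Position 7: "b" => MATCH
  Position 8: "b" => MATCH
  Position 9: "a" => no
  Position 10: "b" => MATCH
  Position 11: "c" => no
  Position 12: "c" => no
  Position 13: "a" => no
Total occurrences: 6

6


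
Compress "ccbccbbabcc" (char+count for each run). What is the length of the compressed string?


Input: ccbccbbabcc
Runs:
  'c' x 2 => "c2"
  'b' x 1 => "b1"
  'c' x 2 => "c2"
  'b' x 2 => "b2"
  'a' x 1 => "a1"
  'b' x 1 => "b1"
  'c' x 2 => "c2"
Compressed: "c2b1c2b2a1b1c2"
Compressed length: 14

14


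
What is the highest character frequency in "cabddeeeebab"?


Input: cabddeeeebab
Character counts:
  'a': 2
  'b': 3
  'c': 1
  'd': 2
  'e': 4
Maximum frequency: 4

4


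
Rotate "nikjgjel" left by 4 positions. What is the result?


Input: "nikjgjel", rotate left by 4
First 4 characters: "nikj"
Remaining characters: "gjel"
Concatenate remaining + first: "gjel" + "nikj" = "gjelnikj"

gjelnikj


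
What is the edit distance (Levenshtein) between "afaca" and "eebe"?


Computing edit distance: "afaca" -> "eebe"
DP table:
           e    e    b    e
      0    1    2    3    4
  a   1    1    2    3    4
  f   2    2    2    3    4
  a   3    3    3    3    4
  c   4    4    4    4    4
  a   5    5    5    5    5
Edit distance = dp[5][4] = 5

5


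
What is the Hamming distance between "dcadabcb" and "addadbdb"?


Comparing "dcadabcb" and "addadbdb" position by position:
  Position 0: 'd' vs 'a' => differ
  Position 1: 'c' vs 'd' => differ
  Position 2: 'a' vs 'd' => differ
  Position 3: 'd' vs 'a' => differ
  Position 4: 'a' vs 'd' => differ
  Position 5: 'b' vs 'b' => same
  Position 6: 'c' vs 'd' => differ
  Position 7: 'b' vs 'b' => same
Total differences (Hamming distance): 6

6


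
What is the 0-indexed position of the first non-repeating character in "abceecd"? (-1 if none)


Input: abceecd
Character frequencies:
  'a': 1
  'b': 1
  'c': 2
  'd': 1
  'e': 2
Scanning left to right for freq == 1:
  Position 0 ('a'): unique! => answer = 0

0


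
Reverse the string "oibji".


Input: oibji
Reading characters right to left:
  Position 4: 'i'
  Position 3: 'j'
  Position 2: 'b'
  Position 1: 'i'
  Position 0: 'o'
Reversed: ijbio

ijbio


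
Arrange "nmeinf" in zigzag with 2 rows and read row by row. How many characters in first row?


Zigzag "nmeinf" into 2 rows:
Placing characters:
  'n' => row 0
  'm' => row 1
  'e' => row 0
  'i' => row 1
  'n' => row 0
  'f' => row 1
Rows:
  Row 0: "nen"
  Row 1: "mif"
First row length: 3

3


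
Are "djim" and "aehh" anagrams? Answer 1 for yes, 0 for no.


Strings: "djim", "aehh"
Sorted first:  dijm
Sorted second: aehh
Differ at position 0: 'd' vs 'a' => not anagrams

0


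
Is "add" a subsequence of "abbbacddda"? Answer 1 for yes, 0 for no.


Check if "add" is a subsequence of "abbbacddda"
Greedy scan:
  Position 0 ('a'): matches sub[0] = 'a'
  Position 1 ('b'): no match needed
  Position 2 ('b'): no match needed
  Position 3 ('b'): no match needed
  Position 4 ('a'): no match needed
  Position 5 ('c'): no match needed
  Position 6 ('d'): matches sub[1] = 'd'
  Position 7 ('d'): matches sub[2] = 'd'
  Position 8 ('d'): no match needed
  Position 9 ('a'): no match needed
All 3 characters matched => is a subsequence

1


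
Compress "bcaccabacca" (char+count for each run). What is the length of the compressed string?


Input: bcaccabacca
Runs:
  'b' x 1 => "b1"
  'c' x 1 => "c1"
  'a' x 1 => "a1"
  'c' x 2 => "c2"
  'a' x 1 => "a1"
  'b' x 1 => "b1"
  'a' x 1 => "a1"
  'c' x 2 => "c2"
  'a' x 1 => "a1"
Compressed: "b1c1a1c2a1b1a1c2a1"
Compressed length: 18

18


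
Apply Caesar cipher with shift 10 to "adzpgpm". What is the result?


Caesar cipher: shift "adzpgpm" by 10
  'a' (pos 0) + 10 = pos 10 = 'k'
  'd' (pos 3) + 10 = pos 13 = 'n'
  'z' (pos 25) + 10 = pos 9 = 'j'
  'p' (pos 15) + 10 = pos 25 = 'z'
  'g' (pos 6) + 10 = pos 16 = 'q'
  'p' (pos 15) + 10 = pos 25 = 'z'
  'm' (pos 12) + 10 = pos 22 = 'w'
Result: knjzqzw

knjzqzw


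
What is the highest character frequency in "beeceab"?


Input: beeceab
Character counts:
  'a': 1
  'b': 2
  'c': 1
  'e': 3
Maximum frequency: 3

3


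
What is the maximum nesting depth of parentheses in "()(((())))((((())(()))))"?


Input: "()(((())))((((())(()))))"
Tracking depth:
  Position 0 '(': depth becomes 1
  Position 1 ')': depth becomes 0
  Position 2 '(': depth becomes 1
  Position 3 '(': depth becomes 2
  Position 4 '(': depth becomes 3
  Position 5 '(': depth becomes 4
  Position 6 ')': depth becomes 3
  Position 7 ')': depth becomes 2
  Position 8 ')': depth becomes 1
  Position 9 ')': depth becomes 0
  Position 10 '(': depth becomes 1
  Position 11 '(': depth becomes 2
  Position 12 '(': depth becomes 3
  Position 13 '(': depth becomes 4
  Position 14 '(': depth becomes 5
  Position 15 ')': depth becomes 4
  Position 16 ')': depth becomes 3
  Position 17 '(': depth becomes 4
  Position 18 '(': depth becomes 5
  Position 19 ')': depth becomes 4
  Position 20 ')': depth becomes 3
  Position 21 ')': depth becomes 2
  Position 22 ')': depth becomes 1
  Position 23 ')': depth becomes 0
Maximum depth reached: 5

5


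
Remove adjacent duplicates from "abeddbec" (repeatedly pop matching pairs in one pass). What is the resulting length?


Input: abeddbec
Stack-based adjacent duplicate removal:
  Read 'a': push. Stack: a
  Read 'b': push. Stack: ab
  Read 'e': push. Stack: abe
  Read 'd': push. Stack: abed
  Read 'd': matches stack top 'd' => pop. Stack: abe
  Read 'b': push. Stack: abeb
  Read 'e': push. Stack: abebe
  Read 'c': push. Stack: abebec
Final stack: "abebec" (length 6)

6


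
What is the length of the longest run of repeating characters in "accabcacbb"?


Input: "accabcacbb"
Scanning for longest run:
  Position 1 ('c'): new char, reset run to 1
  Position 2 ('c'): continues run of 'c', length=2
  Position 3 ('a'): new char, reset run to 1
  Position 4 ('b'): new char, reset run to 1
  Position 5 ('c'): new char, reset run to 1
  Position 6 ('a'): new char, reset run to 1
  Position 7 ('c'): new char, reset run to 1
  Position 8 ('b'): new char, reset run to 1
  Position 9 ('b'): continues run of 'b', length=2
Longest run: 'c' with length 2

2


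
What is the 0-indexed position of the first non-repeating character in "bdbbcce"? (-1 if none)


Input: bdbbcce
Character frequencies:
  'b': 3
  'c': 2
  'd': 1
  'e': 1
Scanning left to right for freq == 1:
  Position 0 ('b'): freq=3, skip
  Position 1 ('d'): unique! => answer = 1

1


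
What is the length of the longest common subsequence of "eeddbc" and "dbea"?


LCS of "eeddbc" and "dbea"
DP table:
           d    b    e    a
      0    0    0    0    0
  e   0    0    0    1    1
  e   0    0    0    1    1
  d   0    1    1    1    1
  d   0    1    1    1    1
  b   0    1    2    2    2
  c   0    1    2    2    2
LCS length = dp[6][4] = 2

2


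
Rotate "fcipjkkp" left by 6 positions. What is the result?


Input: "fcipjkkp", rotate left by 6
First 6 characters: "fcipjk"
Remaining characters: "kp"
Concatenate remaining + first: "kp" + "fcipjk" = "kpfcipjk"

kpfcipjk


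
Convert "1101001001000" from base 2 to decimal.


Input: "1101001001000" in base 2
Positional expansion:
  Digit '1' (value 1) x 2^12 = 4096
  Digit '1' (value 1) x 2^11 = 2048
  Digit '0' (value 0) x 2^10 = 0
  Digit '1' (value 1) x 2^9 = 512
  Digit '0' (value 0) x 2^8 = 0
  Digit '0' (value 0) x 2^7 = 0
  Digit '1' (value 1) x 2^6 = 64
  Digit '0' (value 0) x 2^5 = 0
  Digit '0' (value 0) x 2^4 = 0
  Digit '1' (value 1) x 2^3 = 8
  Digit '0' (value 0) x 2^2 = 0
  Digit '0' (value 0) x 2^1 = 0
  Digit '0' (value 0) x 2^0 = 0
Sum = 6728

6728


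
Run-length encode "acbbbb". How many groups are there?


Input: acbbbb
Scanning for consecutive runs:
  Group 1: 'a' x 1 (positions 0-0)
  Group 2: 'c' x 1 (positions 1-1)
  Group 3: 'b' x 4 (positions 2-5)
Total groups: 3

3


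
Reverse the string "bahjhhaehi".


Input: bahjhhaehi
Reading characters right to left:
  Position 9: 'i'
  Position 8: 'h'
  Position 7: 'e'
  Position 6: 'a'
  Position 5: 'h'
  Position 4: 'h'
  Position 3: 'j'
  Position 2: 'h'
  Position 1: 'a'
  Position 0: 'b'
Reversed: iheahhjhab

iheahhjhab


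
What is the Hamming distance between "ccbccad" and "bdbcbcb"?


Comparing "ccbccad" and "bdbcbcb" position by position:
  Position 0: 'c' vs 'b' => differ
  Position 1: 'c' vs 'd' => differ
  Position 2: 'b' vs 'b' => same
  Position 3: 'c' vs 'c' => same
  Position 4: 'c' vs 'b' => differ
  Position 5: 'a' vs 'c' => differ
  Position 6: 'd' vs 'b' => differ
Total differences (Hamming distance): 5

5


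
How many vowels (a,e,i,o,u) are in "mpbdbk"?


Input: mpbdbk
Checking each character:
  'm' at position 0: consonant
  'p' at position 1: consonant
  'b' at position 2: consonant
  'd' at position 3: consonant
  'b' at position 4: consonant
  'k' at position 5: consonant
Total vowels: 0

0


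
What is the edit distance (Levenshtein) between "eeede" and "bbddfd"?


Computing edit distance: "eeede" -> "bbddfd"
DP table:
           b    b    d    d    f    d
      0    1    2    3    4    5    6
  e   1    1    2    3    4    5    6
  e   2    2    2    3    4    5    6
  e   3    3    3    3    4    5    6
  d   4    4    4    3    3    4    5
  e   5    5    5    4    4    4    5
Edit distance = dp[5][6] = 5

5


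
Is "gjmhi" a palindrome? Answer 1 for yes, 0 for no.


Input: gjmhi
Reversed: ihmjg
  Compare pos 0 ('g') with pos 4 ('i'): MISMATCH
  Compare pos 1 ('j') with pos 3 ('h'): MISMATCH
Result: not a palindrome

0


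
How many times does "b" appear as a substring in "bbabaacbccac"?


Searching for "b" in "bbabaacbccac"
Scanning each position:
  Position 0: "b" => MATCH
  Position 1: "b" => MATCH
  Position 2: "a" => no
  Position 3: "b" => MATCH
  Position 4: "a" => no
  Position 5: "a" => no
  Position 6: "c" => no
  Position 7: "b" => MATCH
  Position 8: "c" => no
  Position 9: "c" => no
  Position 10: "a" => no
  Position 11: "c" => no
Total occurrences: 4

4


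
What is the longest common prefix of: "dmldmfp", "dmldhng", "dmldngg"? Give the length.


Words: dmldmfp, dmldhng, dmldngg
  Position 0: all 'd' => match
  Position 1: all 'm' => match
  Position 2: all 'l' => match
  Position 3: all 'd' => match
  Position 4: ('m', 'h', 'n') => mismatch, stop
LCP = "dmld" (length 4)

4


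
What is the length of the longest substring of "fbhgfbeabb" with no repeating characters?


Input: "fbhgfbeabb"
Sliding window (track last position of each char):
  Position 0 ('f'): window [0,0] length 1 -- new best
  Position 1 ('b'): window [0,1] length 2 -- new best
  Position 2 ('h'): window [0,2] length 3 -- new best
  Position 3 ('g'): window [0,3] length 4 -- new best
  Position 4 ('f'): repeat (last at 0), move window start to 1
  Position 4 ('f'): window [1,4] length 4
  Position 5 ('b'): repeat (last at 1), move window start to 2
  Position 5 ('b'): window [2,5] length 4
  Position 6 ('e'): window [2,6] length 5 -- new best
  Position 7 ('a'): window [2,7] length 6 -- new best
  Position 8 ('b'): repeat (last at 5), move window start to 6
  Position 8 ('b'): window [6,8] length 3
  Position 9 ('b'): repeat (last at 8), move window start to 9
  Position 9 ('b'): window [9,9] length 1
Longest substring with no repeats: "hgfbea" with length 6

6


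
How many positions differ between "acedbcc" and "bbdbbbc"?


Comparing "acedbcc" and "bbdbbbc" position by position:
  Position 0: 'a' vs 'b' => DIFFER
  Position 1: 'c' vs 'b' => DIFFER
  Position 2: 'e' vs 'd' => DIFFER
  Position 3: 'd' vs 'b' => DIFFER
  Position 4: 'b' vs 'b' => same
  Position 5: 'c' vs 'b' => DIFFER
  Position 6: 'c' vs 'c' => same
Positions that differ: 5

5


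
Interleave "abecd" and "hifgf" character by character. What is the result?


Interleaving "abecd" and "hifgf":
  Position 0: 'a' from first, 'h' from second => "ah"
  Position 1: 'b' from first, 'i' from second => "bi"
  Position 2: 'e' from first, 'f' from second => "ef"
  Position 3: 'c' from first, 'g' from second => "cg"
  Position 4: 'd' from first, 'f' from second => "df"
Result: ahbiefcgdf

ahbiefcgdf


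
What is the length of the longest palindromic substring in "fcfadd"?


Input: "fcfadd"
Checking substrings for palindromes:
  [0:3] "fcf" (len 3) => palindrome
  [4:6] "dd" (len 2) => palindrome
Longest palindromic substring: "fcf" with length 3

3


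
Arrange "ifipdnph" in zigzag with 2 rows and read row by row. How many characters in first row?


Zigzag "ifipdnph" into 2 rows:
Placing characters:
  'i' => row 0
  'f' => row 1
  'i' => row 0
  'p' => row 1
  'd' => row 0
  'n' => row 1
  'p' => row 0
  'h' => row 1
Rows:
  Row 0: "iidp"
  Row 1: "fpnh"
First row length: 4

4


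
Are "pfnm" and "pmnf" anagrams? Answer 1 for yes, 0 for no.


Strings: "pfnm", "pmnf"
Sorted first:  fmnp
Sorted second: fmnp
Sorted forms match => anagrams

1


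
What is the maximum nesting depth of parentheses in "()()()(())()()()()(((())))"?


Input: "()()()(())()()()()(((())))"
Tracking depth:
  Position 0 '(': depth becomes 1
  Position 1 ')': depth becomes 0
  Position 2 '(': depth becomes 1
  Position 3 ')': depth becomes 0
  Position 4 '(': depth becomes 1
  Position 5 ')': depth becomes 0
  Position 6 '(': depth becomes 1
  Position 7 '(': depth becomes 2
  Position 8 ')': depth becomes 1
  Position 9 ')': depth becomes 0
  Position 10 '(': depth becomes 1
  Position 11 ')': depth becomes 0
  Position 12 '(': depth becomes 1
  Position 13 ')': depth becomes 0
  Position 14 '(': depth becomes 1
  Position 15 ')': depth becomes 0
  Position 16 '(': depth becomes 1
  Position 17 ')': depth becomes 0
  Position 18 '(': depth becomes 1
  Position 19 '(': depth becomes 2
  Position 20 '(': depth becomes 3
  Position 21 '(': depth becomes 4
  Position 22 ')': depth becomes 3
  Position 23 ')': depth becomes 2
  Position 24 ')': depth becomes 1
  Position 25 ')': depth becomes 0
Maximum depth reached: 4

4


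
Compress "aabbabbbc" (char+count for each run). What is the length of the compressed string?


Input: aabbabbbc
Runs:
  'a' x 2 => "a2"
  'b' x 2 => "b2"
  'a' x 1 => "a1"
  'b' x 3 => "b3"
  'c' x 1 => "c1"
Compressed: "a2b2a1b3c1"
Compressed length: 10

10


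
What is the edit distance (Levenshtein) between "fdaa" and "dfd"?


Computing edit distance: "fdaa" -> "dfd"
DP table:
           d    f    d
      0    1    2    3
  f   1    1    1    2
  d   2    1    2    1
  a   3    2    2    2
  a   4    3    3    3
Edit distance = dp[4][3] = 3

3


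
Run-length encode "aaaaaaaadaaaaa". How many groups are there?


Input: aaaaaaaadaaaaa
Scanning for consecutive runs:
  Group 1: 'a' x 8 (positions 0-7)
  Group 2: 'd' x 1 (positions 8-8)
  Group 3: 'a' x 5 (positions 9-13)
Total groups: 3

3


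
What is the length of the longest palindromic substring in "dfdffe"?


Input: "dfdffe"
Checking substrings for palindromes:
  [0:3] "dfd" (len 3) => palindrome
  [1:4] "fdf" (len 3) => palindrome
  [3:5] "ff" (len 2) => palindrome
Longest palindromic substring: "dfd" with length 3

3


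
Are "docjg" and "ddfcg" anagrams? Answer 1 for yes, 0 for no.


Strings: "docjg", "ddfcg"
Sorted first:  cdgjo
Sorted second: cddfg
Differ at position 2: 'g' vs 'd' => not anagrams

0


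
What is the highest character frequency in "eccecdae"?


Input: eccecdae
Character counts:
  'a': 1
  'c': 3
  'd': 1
  'e': 3
Maximum frequency: 3

3


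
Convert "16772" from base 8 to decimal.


Input: "16772" in base 8
Positional expansion:
  Digit '1' (value 1) x 8^4 = 4096
  Digit '6' (value 6) x 8^3 = 3072
  Digit '7' (value 7) x 8^2 = 448
  Digit '7' (value 7) x 8^1 = 56
  Digit '2' (value 2) x 8^0 = 2
Sum = 7674

7674


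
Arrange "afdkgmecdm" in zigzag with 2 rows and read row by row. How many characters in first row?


Zigzag "afdkgmecdm" into 2 rows:
Placing characters:
  'a' => row 0
  'f' => row 1
  'd' => row 0
  'k' => row 1
  'g' => row 0
  'm' => row 1
  'e' => row 0
  'c' => row 1
  'd' => row 0
  'm' => row 1
Rows:
  Row 0: "adged"
  Row 1: "fkmcm"
First row length: 5

5


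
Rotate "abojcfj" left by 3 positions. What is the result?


Input: "abojcfj", rotate left by 3
First 3 characters: "abo"
Remaining characters: "jcfj"
Concatenate remaining + first: "jcfj" + "abo" = "jcfjabo"

jcfjabo


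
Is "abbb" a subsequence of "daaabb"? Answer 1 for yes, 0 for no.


Check if "abbb" is a subsequence of "daaabb"
Greedy scan:
  Position 0 ('d'): no match needed
  Position 1 ('a'): matches sub[0] = 'a'
  Position 2 ('a'): no match needed
  Position 3 ('a'): no match needed
  Position 4 ('b'): matches sub[1] = 'b'
  Position 5 ('b'): matches sub[2] = 'b'
Only matched 3/4 characters => not a subsequence

0


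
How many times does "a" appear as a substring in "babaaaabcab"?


Searching for "a" in "babaaaabcab"
Scanning each position:
  Position 0: "b" => no
  Position 1: "a" => MATCH
  Position 2: "b" => no
  Position 3: "a" => MATCH
  Position 4: "a" => MATCH
  Position 5: "a" => MATCH
  Position 6: "a" => MATCH
  Position 7: "b" => no
  Position 8: "c" => no
  Position 9: "a" => MATCH
  Position 10: "b" => no
Total occurrences: 6

6


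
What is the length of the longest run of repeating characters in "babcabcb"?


Input: "babcabcb"
Scanning for longest run:
  Position 1 ('a'): new char, reset run to 1
  Position 2 ('b'): new char, reset run to 1
  Position 3 ('c'): new char, reset run to 1
  Position 4 ('a'): new char, reset run to 1
  Position 5 ('b'): new char, reset run to 1
  Position 6 ('c'): new char, reset run to 1
  Position 7 ('b'): new char, reset run to 1
Longest run: 'b' with length 1

1


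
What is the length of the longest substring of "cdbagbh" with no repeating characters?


Input: "cdbagbh"
Sliding window (track last position of each char):
  Position 0 ('c'): window [0,0] length 1 -- new best
  Position 1 ('d'): window [0,1] length 2 -- new best
  Position 2 ('b'): window [0,2] length 3 -- new best
  Position 3 ('a'): window [0,3] length 4 -- new best
  Position 4 ('g'): window [0,4] length 5 -- new best
  Position 5 ('b'): repeat (last at 2), move window start to 3
  Position 5 ('b'): window [3,5] length 3
  Position 6 ('h'): window [3,6] length 4
Longest substring with no repeats: "cdbag" with length 5

5
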